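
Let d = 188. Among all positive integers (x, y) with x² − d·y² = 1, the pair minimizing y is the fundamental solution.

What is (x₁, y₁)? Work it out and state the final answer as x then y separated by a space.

4607 336

√188 = [13; 1,2,2,6,2,2,1,26, …], period ℓ=8 (even) → k=7
step 0: (13, 1)  from 13·(1,0) + (0,1)
step 1: (14, 1)  from 1·(13,1) + (1,0)
…
step 3: (96, 7)  from 2·(41,3) + (14,1)
…
step 5: (1330, 97)  from 2·(617,45) + (96,7)
step 6: (3277, 239)  from 2·(1330,97) + (617,45)
step 7: (4607, 336)  from 1·(3277,239) + (1330,97)
→ (4607, 336).  Check: 4607²=21224449, 188·336²=21224448, difference 1.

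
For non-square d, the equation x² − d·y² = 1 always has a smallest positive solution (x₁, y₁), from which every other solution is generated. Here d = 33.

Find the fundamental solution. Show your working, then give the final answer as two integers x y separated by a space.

23 4

√33 → a₀=5, period (1,2,1,10); ℓ=4 even so k=3
step 0: (5, 1)  from 5·(1,0) + (0,1)
step 1: (6, 1)  from 1·(5,1) + (1,0)
step 2: (17, 3)  from 2·(6,1) + (5,1)
step 3: (23, 4)  from 1·(17,3) + (6,1)
fundamental: x₁=23, y₁=4  (since 529 − 33·16 = 1)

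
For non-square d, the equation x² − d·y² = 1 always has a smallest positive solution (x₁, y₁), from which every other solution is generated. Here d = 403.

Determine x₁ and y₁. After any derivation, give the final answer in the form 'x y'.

669878 33369

[20; 13,2,1,3,1,3,1,2,13,40] for √403; ℓ=10 ⇒ convergent index 9
k=0  a_k=20  p_k/q_k = 20/1
…
k=3  a_k=1  p_k/q_k = 803/40
k=4  a_k=3  p_k/q_k = 2951/147
…
k=7  a_k=1  p_k/q_k = 17967/895
k=8  a_k=2  p_k/q_k = 50147/2498
k=9  a_k=13  p_k/q_k = 669878/33369
(x₁, y₁) = (669878, 33369);  669878² − 403·33369² = 1 ✓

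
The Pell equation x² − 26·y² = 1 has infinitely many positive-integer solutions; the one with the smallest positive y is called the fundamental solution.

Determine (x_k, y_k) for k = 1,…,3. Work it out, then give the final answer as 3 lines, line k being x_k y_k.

51 10
5201 1020
530451 104030

d=26: √d = [5; 10] (ℓ=1, odd), read p_1/q_1
k=0  a_k=5  p_k/q_k = 5/1
k=1  a_k=10  p_k/q_k = 51/10
→ (51, 10).  Check: 51²=2601, 26·10²=2600, difference 1.
(51+10√26)^2 = 5201 + 1020√26
(51+10√26)^3 = 530451 + 104030√26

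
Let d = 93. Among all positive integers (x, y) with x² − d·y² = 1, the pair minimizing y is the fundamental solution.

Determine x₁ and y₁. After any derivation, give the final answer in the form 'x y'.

√93 → a₀=9, period (1,1,1,4,6,4,1,1,1,18); ℓ=10 even so k=9
i=0: a=9 ⇒ p=9, q=1
i=1: a=1 ⇒ p=10, q=1
i=2: a=1 ⇒ p=19, q=2
i=3: a=1 ⇒ p=29, q=3
…
i=5: a=6 ⇒ p=839, q=87
i=6: a=4 ⇒ p=3491, q=362
…
i=8: a=1 ⇒ p=7821, q=811
i=9: a=1 ⇒ p=12151, q=1260
→ (12151, 1260).  Check: 12151²=147646801, 93·1260²=147646800, difference 1.

12151 1260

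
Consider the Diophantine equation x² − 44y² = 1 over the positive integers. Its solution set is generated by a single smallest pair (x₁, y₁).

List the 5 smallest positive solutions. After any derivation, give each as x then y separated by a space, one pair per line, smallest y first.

[6; 1,1,1,2,1,1,1,12] for √44; ℓ=8 ⇒ convergent index 7
k=0  a_k=6  p_k/q_k = 6/1
…
k=5  a_k=1  p_k/q_k = 73/11
k=6  a_k=1  p_k/q_k = 126/19
k=7  a_k=1  p_k/q_k = 199/30
→ (199, 30).  Check: 199²=39601, 44·30²=39600, difference 1.
(x_2, y_2) = (199·199 + 44·30·30, 199·30 + 30·199) = (79201, 11940)
(x_3, y_3) = (199·79201 + 44·30·11940, 199·11940 + 30·79201) = (31521799, 4752090)
(x_4, y_4) = (199·31521799 + 44·30·4752090, 199·4752090 + 30·31521799) = (12545596801, 1891319880)
(x_5, y_5) = (199·12545596801 + 44·30·1891319880, 199·1891319880 + 30·12545596801) = (4993116004999, 752740560150)

199 30
79201 11940
31521799 4752090
12545596801 1891319880
4993116004999 752740560150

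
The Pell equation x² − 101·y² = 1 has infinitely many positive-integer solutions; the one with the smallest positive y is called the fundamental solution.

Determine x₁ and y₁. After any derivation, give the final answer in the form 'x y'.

√101 → a₀=10, period (20); ℓ=1 odd so k=1
step 0: (10, 1)  from 10·(1,0) + (0,1)
step 1: (201, 20)  from 20·(10,1) + (1,0)
fundamental: x₁=201, y₁=20  (since 40401 − 101·400 = 1)

201 20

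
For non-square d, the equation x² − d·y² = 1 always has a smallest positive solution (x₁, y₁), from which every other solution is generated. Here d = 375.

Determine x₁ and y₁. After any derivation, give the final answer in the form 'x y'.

√375 → a₀=19, period (2,1,2,1,5,1,2,1,2,38); ℓ=10 even so k=9
k=0  a_k=19  p_k/q_k = 19/1
k=1  a_k=2  p_k/q_k = 39/2
…
k=3  a_k=2  p_k/q_k = 155/8
k=4  a_k=1  p_k/q_k = 213/11
k=5  a_k=5  p_k/q_k = 1220/63
k=6  a_k=1  p_k/q_k = 1433/74
…
k=8  a_k=1  p_k/q_k = 5519/285
k=9  a_k=2  p_k/q_k = 15124/781
fundamental: x₁=15124, y₁=781  (since 228735376 − 375·609961 = 1)

15124 781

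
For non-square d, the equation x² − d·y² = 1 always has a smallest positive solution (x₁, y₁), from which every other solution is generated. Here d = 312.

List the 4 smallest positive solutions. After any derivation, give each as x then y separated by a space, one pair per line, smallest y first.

53 3
5617 318
595349 33705
63101377 3572412

√312 = [17; 1,1,1,34, …], period ℓ=4 (even) → k=3
a_0=17:  p_0=17·1+0=17,  q_0=17·0+1=1
…
a_2=1:  p_2=1·18+17=35,  q_2=1·1+1=2
a_3=1:  p_3=1·35+18=53,  q_3=1·2+1=3
(x₁, y₁) = (53, 3);  53² − 312·3² = 1 ✓
k=2:  x_2 = 53·53+312·3·3 = 5617,  y_2 = 53·3+3·53 = 318
k=3:  x_3 = 53·5617+312·3·318 = 595349,  y_3 = 53·318+3·5617 = 33705
k=4:  x_4 = 53·595349+312·3·33705 = 63101377,  y_4 = 53·33705+3·595349 = 3572412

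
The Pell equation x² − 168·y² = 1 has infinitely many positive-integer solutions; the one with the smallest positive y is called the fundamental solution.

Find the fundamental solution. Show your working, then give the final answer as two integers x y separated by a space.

[12; 1,24] for √168; ℓ=2 ⇒ convergent index 1
step 0: (12, 1)  from 12·(1,0) + (0,1)
step 1: (13, 1)  from 1·(12,1) + (1,0)
→ (13, 1).  Check: 13²=169, 168·1²=168, difference 1.

13 1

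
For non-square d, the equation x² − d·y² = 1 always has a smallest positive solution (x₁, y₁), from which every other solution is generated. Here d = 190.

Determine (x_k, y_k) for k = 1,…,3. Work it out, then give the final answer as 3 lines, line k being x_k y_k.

52021 3774
5412368881 392654508
563113683064981 40852560317562

√190 → a₀=13, period (1,3,1,1,1,…,3,1,26); ℓ=14 even so k=13
i=0: a=13 ⇒ p=13, q=1
i=1: a=1 ⇒ p=14, q=1
i=2: a=3 ⇒ p=55, q=4
i=3: a=1 ⇒ p=69, q=5
…
i=8: a=2 ⇒ p=2936, q=213
…
i=11: a=1 ⇒ p=11234, q=815
i=12: a=3 ⇒ p=40787, q=2959
i=13: a=1 ⇒ p=52021, q=3774
(x₁, y₁) = (52021, 3774);  52021² − 190·3774² = 1 ✓
(52021+3774√190)^2 = 5412368881 + 392654508√190
(52021+3774√190)^3 = 563113683064981 + 40852560317562√190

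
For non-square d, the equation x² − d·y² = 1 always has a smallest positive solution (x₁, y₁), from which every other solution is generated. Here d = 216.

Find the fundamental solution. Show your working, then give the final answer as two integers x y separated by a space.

√216 = [14; 1,2,3,2,1,28, …], period ℓ=6 (even) → k=5
k=0  a_k=14  p_k/q_k = 14/1
k=1  a_k=1  p_k/q_k = 15/1
…
k=3  a_k=3  p_k/q_k = 147/10
k=4  a_k=2  p_k/q_k = 338/23
k=5  a_k=1  p_k/q_k = 485/33
(x₁, y₁) = (485, 33);  485² − 216·33² = 1 ✓

485 33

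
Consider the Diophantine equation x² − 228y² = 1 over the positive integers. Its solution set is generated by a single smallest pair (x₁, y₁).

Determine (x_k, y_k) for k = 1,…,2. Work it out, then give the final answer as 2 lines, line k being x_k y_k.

d=228: √d = [15; 10,30] (ℓ=2, even), read p_1/q_1
k=0  a_k=15  p_k/q_k = 15/1
k=1  a_k=10  p_k/q_k = 151/10
→ (151, 10).  Check: 151²=22801, 228·10²=22800, difference 1.
(151+10√228)^2 = 45601 + 3020√228

151 10
45601 3020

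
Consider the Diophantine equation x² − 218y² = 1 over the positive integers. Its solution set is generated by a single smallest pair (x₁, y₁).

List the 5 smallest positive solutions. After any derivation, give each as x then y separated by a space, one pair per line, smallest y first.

126003 8534
31753512017 2150619204
8002075549230099 541968943114690
2016571050827526816577 136579425476409948936
508188004226839647389073363 34418834696066196648450926

d=218: √d = [14; 1,3,3,1,28] (ℓ=5, odd), read p_9/q_9
step 0: (14, 1)  from 14·(1,0) + (0,1)
…
step 3: (192, 13)  from 3·(59,4) + (15,1)
step 4: (251, 17)  from 1·(192,13) + (59,4)
step 5: (7220, 489)  from 28·(251,17) + (192,13)
step 6: (7471, 506)  from 1·(7220,489) + (251,17)
…
step 8: (96370, 6527)  from 3·(29633,2007) + (7471,506)
step 9: (126003, 8534)  from 1·(96370,6527) + (29633,2007)
fundamental: x₁=126003, y₁=8534  (since 15876756009 − 218·72829156 = 1)
(126003+8534√218)^2 = 31753512017 + 2150619204√218
(126003+8534√218)^3 = 8002075549230099 + 541968943114690√218
(126003+8534√218)^4 = 2016571050827526816577 + 136579425476409948936√218
(126003+8534√218)^5 = 508188004226839647389073363 + 34418834696066196648450926√218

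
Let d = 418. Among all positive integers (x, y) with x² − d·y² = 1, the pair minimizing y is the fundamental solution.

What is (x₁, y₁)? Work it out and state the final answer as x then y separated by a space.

33857 1656

d=418: √d = [20; 2,4,20,4,2,40] (ℓ=6, even), read p_5/q_5
k=0  a_k=20  p_k/q_k = 20/1
k=1  a_k=2  p_k/q_k = 41/2
…
k=3  a_k=20  p_k/q_k = 3721/182
k=4  a_k=4  p_k/q_k = 15068/737
k=5  a_k=2  p_k/q_k = 33857/1656
→ (33857, 1656).  Check: 33857²=1146296449, 418·1656²=1146296448, difference 1.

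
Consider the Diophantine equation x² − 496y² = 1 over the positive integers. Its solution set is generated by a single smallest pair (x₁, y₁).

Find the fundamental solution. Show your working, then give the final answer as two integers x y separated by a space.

4620799 207480

√496 = [22; 3,1,2,4,1,…,1,3,44, …], period ℓ=16 (even) → k=15
i=0: a=22 ⇒ p=22, q=1
…
i=2: a=1 ⇒ p=89, q=4
i=3: a=2 ⇒ p=245, q=11
…
i=5: a=1 ⇒ p=1314, q=59
i=6: a=1 ⇒ p=2383, q=107
i=7: a=2 ⇒ p=6080, q=273
i=8: a=2 ⇒ p=14543, q=653
i=9: a=2 ⇒ p=35166, q=1579
i=10: a=1 ⇒ p=49709, q=2232
i=11: a=1 ⇒ p=84875, q=3811
i=12: a=4 ⇒ p=389209, q=17476
i=13: a=2 ⇒ p=863293, q=38763
i=14: a=1 ⇒ p=1252502, q=56239
i=15: a=3 ⇒ p=4620799, q=207480
(x₁, y₁) = (4620799, 207480);  4620799² − 496·207480² = 1 ✓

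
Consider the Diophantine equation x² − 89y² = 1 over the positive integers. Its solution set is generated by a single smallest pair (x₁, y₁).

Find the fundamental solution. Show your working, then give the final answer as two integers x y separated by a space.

√89 → a₀=9, period (2,3,3,2,18); ℓ=5 odd so k=9
k=0  a_k=9  p_k/q_k = 9/1
…
k=8  a_k=3  p_k/q_k = 216991/23001
k=9  a_k=2  p_k/q_k = 500001/53000
fundamental: x₁=500001, y₁=53000  (since 250001000001 − 89·2809000000 = 1)

500001 53000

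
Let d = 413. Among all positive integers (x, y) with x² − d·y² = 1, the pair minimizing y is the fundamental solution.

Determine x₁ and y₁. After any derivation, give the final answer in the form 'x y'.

√413 → a₀=20, period (3,9,1,4,1,9,3,40); ℓ=8 even so k=7
step 0: (20, 1)  from 20·(1,0) + (0,1)
step 1: (61, 3)  from 3·(20,1) + (1,0)
step 2: (569, 28)  from 9·(61,3) + (20,1)
step 3: (630, 31)  from 1·(569,28) + (61,3)
step 4: (3089, 152)  from 4·(630,31) + (569,28)
step 5: (3719, 183)  from 1·(3089,152) + (630,31)
step 6: (36560, 1799)  from 9·(3719,183) + (3089,152)
step 7: (113399, 5580)  from 3·(36560,1799) + (3719,183)
(x₁, y₁) = (113399, 5580);  113399² − 413·5580² = 1 ✓

113399 5580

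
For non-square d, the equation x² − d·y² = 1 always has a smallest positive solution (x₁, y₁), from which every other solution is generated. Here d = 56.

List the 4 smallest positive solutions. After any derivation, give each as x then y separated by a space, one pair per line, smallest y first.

[7; 2,14] for √56; ℓ=2 ⇒ convergent index 1
a_0=7:  p_0=7·1+0=7,  q_0=7·0+1=1
a_1=2:  p_1=2·7+1=15,  q_1=2·1+0=2
(x₁, y₁) = (15, 2);  15² − 56·2² = 1 ✓
n=2: (15,2)∘(15,2) = (15·15+56·2·2, 15·2+2·15) = (449,60)
n=3: (449,60)∘(15,2) = (15·449+56·2·60, 15·60+2·449) = (13455,1798)
n=4: (13455,1798)∘(15,2) = (15·13455+56·2·1798, 15·1798+2·13455) = (403201,53880)

15 2
449 60
13455 1798
403201 53880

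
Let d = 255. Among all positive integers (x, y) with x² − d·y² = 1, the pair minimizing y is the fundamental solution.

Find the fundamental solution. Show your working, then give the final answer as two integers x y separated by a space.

[15; 1,30] for √255; ℓ=2 ⇒ convergent index 1
a_0=15:  p_0=15·1+0=15,  q_0=15·0+1=1
a_1=1:  p_1=1·15+1=16,  q_1=1·1+0=1
(x₁, y₁) = (16, 1);  16² − 255·1² = 1 ✓

16 1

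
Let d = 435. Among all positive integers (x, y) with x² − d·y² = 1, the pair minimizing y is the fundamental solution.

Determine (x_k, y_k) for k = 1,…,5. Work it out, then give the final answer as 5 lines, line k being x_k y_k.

√435 → a₀=20, period (1,5,1,40); ℓ=4 even so k=3
i=0: a=20 ⇒ p=20, q=1
i=1: a=1 ⇒ p=21, q=1
i=2: a=5 ⇒ p=125, q=6
i=3: a=1 ⇒ p=146, q=7
fundamental: x₁=146, y₁=7  (since 21316 − 435·49 = 1)
k=2:  x_2 = 146·146+435·7·7 = 42631,  y_2 = 146·7+7·146 = 2044
k=3:  x_3 = 146·42631+435·7·2044 = 12448106,  y_3 = 146·2044+7·42631 = 596841
k=4:  x_4 = 146·12448106+435·7·596841 = 3634804321,  y_4 = 146·596841+7·12448106 = 174275528
k=5:  x_5 = 146·3634804321+435·7·174275528 = 1061350413626,  y_5 = 146·174275528+7·3634804321 = 50887857335

146 7
42631 2044
12448106 596841
3634804321 174275528
1061350413626 50887857335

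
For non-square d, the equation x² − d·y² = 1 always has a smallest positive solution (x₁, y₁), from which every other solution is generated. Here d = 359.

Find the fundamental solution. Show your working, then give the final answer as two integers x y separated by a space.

360 19

[18; 1,17,1,36] for √359; ℓ=4 ⇒ convergent index 3
k=0  a_k=18  p_k/q_k = 18/1
…
k=2  a_k=17  p_k/q_k = 341/18
k=3  a_k=1  p_k/q_k = 360/19
→ (360, 19).  Check: 360²=129600, 359·19²=129599, difference 1.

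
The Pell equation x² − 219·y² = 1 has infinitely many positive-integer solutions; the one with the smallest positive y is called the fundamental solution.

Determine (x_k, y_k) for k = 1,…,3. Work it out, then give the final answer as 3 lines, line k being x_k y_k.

√219 = [14; 1,3,1,28, …], period ℓ=4 (even) → k=3
step 0: (14, 1)  from 14·(1,0) + (0,1)
step 1: (15, 1)  from 1·(14,1) + (1,0)
step 2: (59, 4)  from 3·(15,1) + (14,1)
step 3: (74, 5)  from 1·(59,4) + (15,1)
→ (74, 5).  Check: 74²=5476, 219·5²=5475, difference 1.
(x_2, y_2) = (74·74 + 219·5·5, 74·5 + 5·74) = (10951, 740)
(x_3, y_3) = (74·10951 + 219·5·740, 74·740 + 5·10951) = (1620674, 109515)

74 5
10951 740
1620674 109515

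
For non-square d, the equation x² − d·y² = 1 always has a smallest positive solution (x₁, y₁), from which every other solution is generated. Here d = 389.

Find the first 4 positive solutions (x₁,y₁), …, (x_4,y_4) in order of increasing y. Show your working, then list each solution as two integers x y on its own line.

3287049 166660
21609382256801 1095639172680
142062196675667653449 7202839293837075980
933930803041091759821507201 47352171395934637886793360

√389 → a₀=19, period (1,2,1,1,1,1,2,1,38); ℓ=9 odd so k=17
step 0: (19, 1)  from 19·(1,0) + (0,1)
…
step 2: (59, 3)  from 2·(20,1) + (19,1)
step 3: (79, 4)  from 1·(59,3) + (20,1)
step 4: (138, 7)  from 1·(79,4) + (59,3)
…
step 8: (1282, 65)  from 1·(927,47) + (355,18)
…
step 15: (910240, 46151)  from 1·(556329,28207) + (353911,17944)
step 16: (2376809, 120509)  from 2·(910240,46151) + (556329,28207)
step 17: (3287049, 166660)  from 1·(2376809,120509) + (910240,46151)
fundamental: x₁=3287049, y₁=166660  (since 10804691128401 − 389·27775555600 = 1)
k=2:  x_2 = 3287049·3287049+389·166660·166660 = 21609382256801,  y_2 = 3287049·166660+166660·3287049 = 1095639172680
k=3:  x_3 = 3287049·21609382256801+389·166660·1095639172680 = 142062196675667653449,  y_3 = 3287049·1095639172680+166660·21609382256801 = 7202839293837075980
k=4:  x_4 = 3287049·142062196675667653449+389·166660·7202839293837075980 = 933930803041091759821507201,  y_4 = 3287049·7202839293837075980+166660·142062196675667653449 = 47352171395934637886793360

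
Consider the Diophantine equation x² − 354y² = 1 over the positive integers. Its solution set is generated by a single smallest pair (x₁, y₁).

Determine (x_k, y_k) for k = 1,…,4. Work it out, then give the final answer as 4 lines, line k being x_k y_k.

258065 13716
133195088449 7079239080
68745981000924305 3653807666346684
35481863173873866451201 1885839750824434773840

[18; 1,4,2,2,18,2,2,4,1,36] for √354; ℓ=10 ⇒ convergent index 9
k=0  a_k=18  p_k/q_k = 18/1
…
k=7  a_k=2  p_k/q_k = 47771/2539
k=8  a_k=4  p_k/q_k = 210294/11177
k=9  a_k=1  p_k/q_k = 258065/13716
→ (258065, 13716).  Check: 258065²=66597544225, 354·13716²=66597544224, difference 1.
(258065+13716√354)^2 = 133195088449 + 7079239080√354
(258065+13716√354)^3 = 68745981000924305 + 3653807666346684√354
(258065+13716√354)^4 = 35481863173873866451201 + 1885839750824434773840√354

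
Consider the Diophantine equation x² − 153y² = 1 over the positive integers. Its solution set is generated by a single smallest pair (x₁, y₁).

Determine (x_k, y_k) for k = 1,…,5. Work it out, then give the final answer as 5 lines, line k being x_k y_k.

2177 176
9478657 766304
41270070401 3336487440
179689877047297 14527065547456
782369683393860737 63250840057135984

√153 → a₀=12, period (2,1,2,2,2,1,2,24); ℓ=8 even so k=7
i=0: a=12 ⇒ p=12, q=1
…
i=2: a=1 ⇒ p=37, q=3
i=3: a=2 ⇒ p=99, q=8
…
i=6: a=1 ⇒ p=804, q=65
i=7: a=2 ⇒ p=2177, q=176
→ (2177, 176).  Check: 2177²=4739329, 153·176²=4739328, difference 1.
k=2:  x_2 = 2177·2177+153·176·176 = 9478657,  y_2 = 2177·176+176·2177 = 766304
k=3:  x_3 = 2177·9478657+153·176·766304 = 41270070401,  y_3 = 2177·766304+176·9478657 = 3336487440
k=4:  x_4 = 2177·41270070401+153·176·3336487440 = 179689877047297,  y_4 = 2177·3336487440+176·41270070401 = 14527065547456
k=5:  x_5 = 2177·179689877047297+153·176·14527065547456 = 782369683393860737,  y_5 = 2177·14527065547456+176·179689877047297 = 63250840057135984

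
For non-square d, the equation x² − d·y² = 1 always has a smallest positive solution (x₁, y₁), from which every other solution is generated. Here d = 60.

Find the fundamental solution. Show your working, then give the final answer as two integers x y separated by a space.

31 4

[7; 1,2,1,14] for √60; ℓ=4 ⇒ convergent index 3
step 0: (7, 1)  from 7·(1,0) + (0,1)
…
step 2: (23, 3)  from 2·(8,1) + (7,1)
step 3: (31, 4)  from 1·(23,3) + (8,1)
→ (31, 4).  Check: 31²=961, 60·4²=960, difference 1.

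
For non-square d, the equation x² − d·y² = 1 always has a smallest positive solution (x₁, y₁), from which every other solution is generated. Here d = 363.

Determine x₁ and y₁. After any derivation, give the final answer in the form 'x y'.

362 19

√363 = [19; 19,38, …], period ℓ=2 (even) → k=1
step 0: (19, 1)  from 19·(1,0) + (0,1)
step 1: (362, 19)  from 19·(19,1) + (1,0)
fundamental: x₁=362, y₁=19  (since 131044 − 363·361 = 1)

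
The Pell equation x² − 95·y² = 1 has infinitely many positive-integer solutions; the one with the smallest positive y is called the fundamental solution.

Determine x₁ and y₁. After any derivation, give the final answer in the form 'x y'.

39 4

[9; 1,2,1,18] for √95; ℓ=4 ⇒ convergent index 3
k=0  a_k=9  p_k/q_k = 9/1
…
k=2  a_k=2  p_k/q_k = 29/3
k=3  a_k=1  p_k/q_k = 39/4
→ (39, 4).  Check: 39²=1521, 95·4²=1520, difference 1.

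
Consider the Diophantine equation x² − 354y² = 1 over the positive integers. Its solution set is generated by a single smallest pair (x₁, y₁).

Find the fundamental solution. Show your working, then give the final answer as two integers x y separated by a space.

258065 13716

√354 = [18; 1,4,2,2,18,2,2,4,1,36, …], period ℓ=10 (even) → k=9
k=0  a_k=18  p_k/q_k = 18/1
…
k=2  a_k=4  p_k/q_k = 94/5
…
k=4  a_k=2  p_k/q_k = 508/27
…
k=7  a_k=2  p_k/q_k = 47771/2539
k=8  a_k=4  p_k/q_k = 210294/11177
k=9  a_k=1  p_k/q_k = 258065/13716
fundamental: x₁=258065, y₁=13716  (since 66597544225 − 354·188128656 = 1)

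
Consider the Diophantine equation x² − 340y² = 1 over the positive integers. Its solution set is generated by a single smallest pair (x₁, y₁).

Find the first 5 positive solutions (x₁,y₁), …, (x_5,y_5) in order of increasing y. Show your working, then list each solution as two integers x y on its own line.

285769 15498
163327842721 8857695924
93348068572789129 5062509812995614
53351968415791425367681 2893416733491029538408
30492677324331251603220874249 1653697613020933530509635890

d=340: √d = [18; 2,3,1,1,1,…,3,2,36] (ℓ=14, even), read p_13/q_13
a_0=18:  p_0=18·1+0=18,  q_0=18·0+1=1
…
a_2=3:  p_2=3·37+18=129,  q_2=3·2+1=7
…
a_4=1:  p_4=1·166+129=295,  q_4=1·9+7=16
a_5=1:  p_5=1·295+166=461,  q_5=1·16+9=25
a_6=1:  p_6=1·461+295=756,  q_6=1·25+16=41
a_7=8:  p_7=8·756+461=6509,  q_7=8·41+25=353
a_8=1:  p_8=1·6509+756=7265,  q_8=1·353+41=394
…
a_10=1:  p_10=1·13774+7265=21039,  q_10=1·747+394=1141
a_11=1:  p_11=1·21039+13774=34813,  q_11=1·1141+747=1888
a_12=3:  p_12=3·34813+21039=125478,  q_12=3·1888+1141=6805
a_13=2:  p_13=2·125478+34813=285769,  q_13=2·6805+1888=15498
(x₁, y₁) = (285769, 15498);  285769² − 340·15498² = 1 ✓
(x_2, y_2) = (285769·285769 + 340·15498·15498, 285769·15498 + 15498·285769) = (163327842721, 8857695924)
(x_3, y_3) = (285769·163327842721 + 340·15498·8857695924, 285769·8857695924 + 15498·163327842721) = (93348068572789129, 5062509812995614)
(x_4, y_4) = (285769·93348068572789129 + 340·15498·5062509812995614, 285769·5062509812995614 + 15498·93348068572789129) = (53351968415791425367681, 2893416733491029538408)
(x_5, y_5) = (285769·53351968415791425367681 + 340·15498·2893416733491029538408, 285769·2893416733491029538408 + 15498·53351968415791425367681) = (30492677324331251603220874249, 1653697613020933530509635890)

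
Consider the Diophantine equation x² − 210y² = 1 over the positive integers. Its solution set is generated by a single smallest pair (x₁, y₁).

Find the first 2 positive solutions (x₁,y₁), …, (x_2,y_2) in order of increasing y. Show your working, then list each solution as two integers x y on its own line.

[14; 2,28] for √210; ℓ=2 ⇒ convergent index 1
i=0: a=14 ⇒ p=14, q=1
i=1: a=2 ⇒ p=29, q=2
(x₁, y₁) = (29, 2);  29² − 210·2² = 1 ✓
(29+2√210)^2 = 1681 + 116√210

29 2
1681 116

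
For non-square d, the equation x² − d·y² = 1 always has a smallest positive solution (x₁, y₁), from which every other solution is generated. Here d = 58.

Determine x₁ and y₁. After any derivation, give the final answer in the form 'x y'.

19603 2574

√58 → a₀=7, period (1,1,1,1,1,1,14); ℓ=7 odd so k=13
i=0: a=7 ⇒ p=7, q=1
…
i=3: a=1 ⇒ p=23, q=3
i=4: a=1 ⇒ p=38, q=5
…
i=7: a=14 ⇒ p=1447, q=190
…
i=9: a=1 ⇒ p=2993, q=393
…
i=12: a=1 ⇒ p=12071, q=1585
i=13: a=1 ⇒ p=19603, q=2574
(x₁, y₁) = (19603, 2574);  19603² − 58·2574² = 1 ✓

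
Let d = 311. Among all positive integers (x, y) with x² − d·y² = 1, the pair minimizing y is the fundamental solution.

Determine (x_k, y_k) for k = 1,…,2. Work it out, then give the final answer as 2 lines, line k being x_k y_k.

d=311: √d = [17; 1,1,1,2,1,…,1,1,34] (ℓ=16, even), read p_15/q_15
a_0=17:  p_0=17·1+0=17,  q_0=17·0+1=1
a_1=1:  p_1=1·17+1=18,  q_1=1·1+0=1
a_2=1:  p_2=1·18+17=35,  q_2=1·1+1=2
a_3=1:  p_3=1·35+18=53,  q_3=1·2+1=3
a_4=2:  p_4=2·53+35=141,  q_4=2·3+2=8
…
a_6=6:  p_6=6·194+141=1305,  q_6=6·11+8=74
a_7=3:  p_7=3·1305+194=4109,  q_7=3·74+11=233
…
a_9=3:  p_9=3·71158+4109=217583,  q_9=3·4035+233=12338
a_10=6:  p_10=6·217583+71158=1376656,  q_10=6·12338+4035=78063
a_11=1:  p_11=1·1376656+217583=1594239,  q_11=1·78063+12338=90401
…
a_13=1:  p_13=1·4565134+1594239=6159373,  q_13=1·258865+90401=349266
a_14=1:  p_14=1·6159373+4565134=10724507,  q_14=1·349266+258865=608131
a_15=1:  p_15=1·10724507+6159373=16883880,  q_15=1·608131+349266=957397
fundamental: x₁=16883880, y₁=957397  (since 285065403854400 − 311·916609015609 = 1)
(16883880+957397√311)^2 = 570130807708799 + 32329152120720√311

16883880 957397
570130807708799 32329152120720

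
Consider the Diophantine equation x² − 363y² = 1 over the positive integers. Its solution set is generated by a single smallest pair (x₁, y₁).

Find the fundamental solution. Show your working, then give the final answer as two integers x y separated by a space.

362 19

d=363: √d = [19; 19,38] (ℓ=2, even), read p_1/q_1
a_0=19:  p_0=19·1+0=19,  q_0=19·0+1=1
a_1=19:  p_1=19·19+1=362,  q_1=19·1+0=19
(x₁, y₁) = (362, 19);  362² − 363·19² = 1 ✓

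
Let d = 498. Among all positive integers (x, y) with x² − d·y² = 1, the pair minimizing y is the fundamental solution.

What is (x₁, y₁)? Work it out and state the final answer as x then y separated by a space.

√498 = [22; 3,6,22,6,3,44, …], period ℓ=6 (even) → k=5
a_0=22:  p_0=22·1+0=22,  q_0=22·0+1=1
a_1=3:  p_1=3·22+1=67,  q_1=3·1+0=3
…
a_4=6:  p_4=6·9395+424=56794,  q_4=6·421+19=2545
a_5=3:  p_5=3·56794+9395=179777,  q_5=3·2545+421=8056
fundamental: x₁=179777, y₁=8056  (since 32319769729 − 498·64899136 = 1)

179777 8056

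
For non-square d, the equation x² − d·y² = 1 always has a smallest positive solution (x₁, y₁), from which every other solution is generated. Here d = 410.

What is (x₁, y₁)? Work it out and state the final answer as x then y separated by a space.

d=410: √d = [20; 4,40] (ℓ=2, even), read p_1/q_1
a_0=20:  p_0=20·1+0=20,  q_0=20·0+1=1
a_1=4:  p_1=4·20+1=81,  q_1=4·1+0=4
(x₁, y₁) = (81, 4);  81² − 410·4² = 1 ✓

81 4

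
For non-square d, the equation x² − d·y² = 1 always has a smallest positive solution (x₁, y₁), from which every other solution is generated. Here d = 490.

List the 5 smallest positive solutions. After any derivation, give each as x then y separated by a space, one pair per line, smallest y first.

[22; 7,2,1,4,4,4,1,2,7,44] for √490; ℓ=10 ⇒ convergent index 9
step 0: (22, 1)  from 22·(1,0) + (0,1)
step 1: (155, 7)  from 7·(22,1) + (1,0)
…
step 4: (2280, 103)  from 4·(487,22) + (332,15)
…
step 7: (50315, 2273)  from 1·(40708,1839) + (9607,434)
step 8: (141338, 6385)  from 2·(50315,2273) + (40708,1839)
step 9: (1039681, 46968)  from 7·(141338,6385) + (50315,2273)
(x₁, y₁) = (1039681, 46968);  1039681² − 490·46968² = 1 ✓
(1039681+46968√490)^2 = 2161873163521 + 97663474416√490
(1039681+46968√490)^3 = 4495316905044313921 + 203077717488555624√490
(1039681+46968√490)^4 = 9347391150304592810234881 + 422272088792340335957472√490
(1039681+46968√490)^5 = 19436609957075163398170578312001 + 878056535095215307939712337240√490

1039681 46968
2161873163521 97663474416
4495316905044313921 203077717488555624
9347391150304592810234881 422272088792340335957472
19436609957075163398170578312001 878056535095215307939712337240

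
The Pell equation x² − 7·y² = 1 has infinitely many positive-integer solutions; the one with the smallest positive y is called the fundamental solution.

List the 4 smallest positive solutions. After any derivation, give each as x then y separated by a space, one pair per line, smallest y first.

d=7: √d = [2; 1,1,1,4] (ℓ=4, even), read p_3/q_3
step 0: (2, 1)  from 2·(1,0) + (0,1)
…
step 2: (5, 2)  from 1·(3,1) + (2,1)
step 3: (8, 3)  from 1·(5,2) + (3,1)
fundamental: x₁=8, y₁=3  (since 64 − 7·9 = 1)
n=2: (8,3)∘(8,3) = (8·8+7·3·3, 8·3+3·8) = (127,48)
n=3: (127,48)∘(8,3) = (8·127+7·3·48, 8·48+3·127) = (2024,765)
n=4: (2024,765)∘(8,3) = (8·2024+7·3·765, 8·765+3·2024) = (32257,12192)

8 3
127 48
2024 765
32257 12192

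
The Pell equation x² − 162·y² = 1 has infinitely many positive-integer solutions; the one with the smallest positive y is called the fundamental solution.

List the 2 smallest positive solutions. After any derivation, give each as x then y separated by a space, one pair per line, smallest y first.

[12; 1,2,1,2,12,2,1,2,1,24] for √162; ℓ=10 ⇒ convergent index 9
k=0  a_k=12  p_k/q_k = 12/1
k=1  a_k=1  p_k/q_k = 13/1
k=2  a_k=2  p_k/q_k = 38/3
…
k=4  a_k=2  p_k/q_k = 140/11
k=5  a_k=12  p_k/q_k = 1731/136
k=6  a_k=2  p_k/q_k = 3602/283
k=7  a_k=1  p_k/q_k = 5333/419
k=8  a_k=2  p_k/q_k = 14268/1121
k=9  a_k=1  p_k/q_k = 19601/1540
(x₁, y₁) = (19601, 1540);  19601² − 162·1540² = 1 ✓
k=2:  x_2 = 19601·19601+162·1540·1540 = 768398401,  y_2 = 19601·1540+1540·19601 = 60371080

19601 1540
768398401 60371080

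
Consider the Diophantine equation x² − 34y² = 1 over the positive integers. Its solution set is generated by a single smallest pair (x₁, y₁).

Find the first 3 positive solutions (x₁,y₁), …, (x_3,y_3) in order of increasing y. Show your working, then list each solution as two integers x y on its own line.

d=34: √d = [5; 1,4,1,10] (ℓ=4, even), read p_3/q_3
k=0  a_k=5  p_k/q_k = 5/1
k=1  a_k=1  p_k/q_k = 6/1
k=2  a_k=4  p_k/q_k = 29/5
k=3  a_k=1  p_k/q_k = 35/6
→ (35, 6).  Check: 35²=1225, 34·6²=1224, difference 1.
(35+6√34)^2 = 2449 + 420√34
(35+6√34)^3 = 171395 + 29394√34

35 6
2449 420
171395 29394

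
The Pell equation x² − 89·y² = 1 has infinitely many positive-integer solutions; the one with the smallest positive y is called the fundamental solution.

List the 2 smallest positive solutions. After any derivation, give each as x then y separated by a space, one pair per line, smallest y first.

500001 53000
500002000001 53000106000

√89 → a₀=9, period (2,3,3,2,18); ℓ=5 odd so k=9
a_0=9:  p_0=9·1+0=9,  q_0=9·0+1=1
a_1=2:  p_1=2·9+1=19,  q_1=2·1+0=2
…
a_6=2:  p_6=2·9217+500=18934,  q_6=2·977+53=2007
a_7=3:  p_7=3·18934+9217=66019,  q_7=3·2007+977=6998
a_8=3:  p_8=3·66019+18934=216991,  q_8=3·6998+2007=23001
a_9=2:  p_9=2·216991+66019=500001,  q_9=2·23001+6998=53000
→ (500001, 53000).  Check: 500001²=250001000001, 89·53000²=250001000000, difference 1.
(500001+53000√89)^2 = 500002000001 + 53000106000√89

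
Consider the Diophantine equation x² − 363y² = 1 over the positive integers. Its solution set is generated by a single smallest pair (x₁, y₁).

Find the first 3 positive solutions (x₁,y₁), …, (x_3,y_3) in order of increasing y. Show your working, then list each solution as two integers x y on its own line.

√363 = [19; 19,38, …], period ℓ=2 (even) → k=1
step 0: (19, 1)  from 19·(1,0) + (0,1)
step 1: (362, 19)  from 19·(19,1) + (1,0)
→ (362, 19).  Check: 362²=131044, 363·19²=131043, difference 1.
(362+19√363)^2 = 262087 + 13756√363
(362+19√363)^3 = 189750626 + 9959325√363

362 19
262087 13756
189750626 9959325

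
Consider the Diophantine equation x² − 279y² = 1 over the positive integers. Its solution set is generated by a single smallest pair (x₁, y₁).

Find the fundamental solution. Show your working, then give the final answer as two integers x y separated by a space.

1520 91

√279 → a₀=16, period (1,2,2,1,2,2,1,32); ℓ=8 even so k=7
i=0: a=16 ⇒ p=16, q=1
i=1: a=1 ⇒ p=17, q=1
i=2: a=2 ⇒ p=50, q=3
i=3: a=2 ⇒ p=117, q=7
i=4: a=1 ⇒ p=167, q=10
i=5: a=2 ⇒ p=451, q=27
i=6: a=2 ⇒ p=1069, q=64
i=7: a=1 ⇒ p=1520, q=91
fundamental: x₁=1520, y₁=91  (since 2310400 − 279·8281 = 1)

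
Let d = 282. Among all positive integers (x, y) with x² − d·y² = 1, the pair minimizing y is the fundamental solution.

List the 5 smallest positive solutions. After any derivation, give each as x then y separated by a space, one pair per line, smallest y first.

√282 → a₀=16, period (1,3,1,4,1,3,1,32); ℓ=8 even so k=7
a_0=16:  p_0=16·1+0=16,  q_0=16·0+1=1
a_1=1:  p_1=1·16+1=17,  q_1=1·1+0=1
a_2=3:  p_2=3·17+16=67,  q_2=3·1+1=4
…
a_5=1:  p_5=1·403+84=487,  q_5=1·24+5=29
a_6=3:  p_6=3·487+403=1864,  q_6=3·29+24=111
a_7=1:  p_7=1·1864+487=2351,  q_7=1·111+29=140
fundamental: x₁=2351, y₁=140  (since 5527201 − 282·19600 = 1)
(x_2, y_2) = (2351·2351 + 282·140·140, 2351·140 + 140·2351) = (11054401, 658280)
(x_3, y_3) = (2351·11054401 + 282·140·658280, 2351·658280 + 140·11054401) = (51977791151, 3095232420)
(x_4, y_4) = (2351·51977791151 + 282·140·3095232420, 2351·3095232420 + 140·51977791151) = (244399562937601, 14553782180560)
(x_5, y_5) = (2351·244399562937601 + 282·140·14553782180560, 2351·14553782180560 + 140·244399562937601) = (1149166692954808751, 68431880717760700)

2351 140
11054401 658280
51977791151 3095232420
244399562937601 14553782180560
1149166692954808751 68431880717760700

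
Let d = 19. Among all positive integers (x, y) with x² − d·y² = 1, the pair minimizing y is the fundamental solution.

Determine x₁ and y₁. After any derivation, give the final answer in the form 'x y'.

170 39

d=19: √d = [4; 2,1,3,1,2,8] (ℓ=6, even), read p_5/q_5
a_0=4:  p_0=4·1+0=4,  q_0=4·0+1=1
a_1=2:  p_1=2·4+1=9,  q_1=2·1+0=2
a_2=1:  p_2=1·9+4=13,  q_2=1·2+1=3
…
a_4=1:  p_4=1·48+13=61,  q_4=1·11+3=14
a_5=2:  p_5=2·61+48=170,  q_5=2·14+11=39
fundamental: x₁=170, y₁=39  (since 28900 − 19·1521 = 1)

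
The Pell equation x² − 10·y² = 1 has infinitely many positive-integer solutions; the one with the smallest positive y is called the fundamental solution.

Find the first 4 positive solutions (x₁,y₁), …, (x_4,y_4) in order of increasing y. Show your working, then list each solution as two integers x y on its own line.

19 6
721 228
27379 8658
1039681 328776

[3; 6] for √10; ℓ=1 ⇒ convergent index 1
i=0: a=3 ⇒ p=3, q=1
i=1: a=6 ⇒ p=19, q=6
fundamental: x₁=19, y₁=6  (since 361 − 10·36 = 1)
(x_2, y_2) = (19·19 + 10·6·6, 19·6 + 6·19) = (721, 228)
(x_3, y_3) = (19·721 + 10·6·228, 19·228 + 6·721) = (27379, 8658)
(x_4, y_4) = (19·27379 + 10·6·8658, 19·8658 + 6·27379) = (1039681, 328776)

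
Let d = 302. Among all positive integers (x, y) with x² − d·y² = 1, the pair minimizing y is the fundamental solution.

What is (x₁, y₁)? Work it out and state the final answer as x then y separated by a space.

4276623 246092

√302 = [17; 2,1,1,1,4,…,1,2,34, …], period ℓ=16 (even) → k=15
a_0=17:  p_0=17·1+0=17,  q_0=17·0+1=1
…
a_2=1:  p_2=1·35+17=52,  q_2=1·2+1=3
a_3=1:  p_3=1·52+35=87,  q_3=1·3+2=5
a_4=1:  p_4=1·87+52=139,  q_4=1·5+3=8
a_5=4:  p_5=4·139+87=643,  q_5=4·8+5=37
a_6=2:  p_6=2·643+139=1425,  q_6=2·37+8=82
a_7=1:  p_7=1·1425+643=2068,  q_7=1·82+37=119
a_8=16:  p_8=16·2068+1425=34513,  q_8=16·119+82=1986
a_9=1:  p_9=1·34513+2068=36581,  q_9=1·1986+119=2105
…
a_11=4:  p_11=4·107675+36581=467281,  q_11=4·6196+2105=26889
…
a_13=1:  p_13=1·574956+467281=1042237,  q_13=1·33085+26889=59974
a_14=1:  p_14=1·1042237+574956=1617193,  q_14=1·59974+33085=93059
a_15=2:  p_15=2·1617193+1042237=4276623,  q_15=2·93059+59974=246092
fundamental: x₁=4276623, y₁=246092  (since 18289504284129 − 302·60561272464 = 1)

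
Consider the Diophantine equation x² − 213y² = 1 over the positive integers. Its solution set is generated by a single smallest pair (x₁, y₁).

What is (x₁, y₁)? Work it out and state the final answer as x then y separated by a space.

194399 13320

[14; 1,1,2,6,1,8,1,6,2,1,1,28] for √213; ℓ=12 ⇒ convergent index 11
step 0: (14, 1)  from 14·(1,0) + (0,1)
…
step 2: (29, 2)  from 1·(15,1) + (14,1)
step 3: (73, 5)  from 2·(29,2) + (15,1)
step 4: (467, 32)  from 6·(73,5) + (29,2)
step 5: (540, 37)  from 1·(467,32) + (73,5)
…
step 9: (78825, 5401)  from 2·(36749,2518) + (5327,365)
step 10: (115574, 7919)  from 1·(78825,5401) + (36749,2518)
step 11: (194399, 13320)  from 1·(115574,7919) + (78825,5401)
(x₁, y₁) = (194399, 13320);  194399² − 213·13320² = 1 ✓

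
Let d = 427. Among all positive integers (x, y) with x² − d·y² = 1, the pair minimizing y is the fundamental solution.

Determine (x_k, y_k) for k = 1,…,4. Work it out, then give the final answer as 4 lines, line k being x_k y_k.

√427 → a₀=20, period (1,1,1,40); ℓ=4 even so k=3
a_0=20:  p_0=20·1+0=20,  q_0=20·0+1=1
a_1=1:  p_1=1·20+1=21,  q_1=1·1+0=1
a_2=1:  p_2=1·21+20=41,  q_2=1·1+1=2
a_3=1:  p_3=1·41+21=62,  q_3=1·2+1=3
→ (62, 3).  Check: 62²=3844, 427·3²=3843, difference 1.
(x_2, y_2) = (62·62 + 427·3·3, 62·3 + 3·62) = (7687, 372)
(x_3, y_3) = (62·7687 + 427·3·372, 62·372 + 3·7687) = (953126, 46125)
(x_4, y_4) = (62·953126 + 427·3·46125, 62·46125 + 3·953126) = (118179937, 5719128)

62 3
7687 372
953126 46125
118179937 5719128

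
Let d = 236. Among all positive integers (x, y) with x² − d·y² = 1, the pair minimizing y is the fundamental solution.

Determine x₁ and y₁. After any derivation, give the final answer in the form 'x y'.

561799 36570

√236 → a₀=15, period (2,1,3,5,1,6,1,5,3,1,2,30); ℓ=12 even so k=11
i=0: a=15 ⇒ p=15, q=1
…
i=2: a=1 ⇒ p=46, q=3
i=3: a=3 ⇒ p=169, q=11
…
i=8: a=5 ⇒ p=48806, q=3177
…
i=10: a=1 ⇒ p=203535, q=13249
i=11: a=2 ⇒ p=561799, q=36570
fundamental: x₁=561799, y₁=36570  (since 315618116401 − 236·1337364900 = 1)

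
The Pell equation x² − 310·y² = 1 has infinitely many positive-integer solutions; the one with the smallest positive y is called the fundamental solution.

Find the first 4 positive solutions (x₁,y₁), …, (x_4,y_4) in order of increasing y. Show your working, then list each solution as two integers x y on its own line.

848719 48204
1440647881921 81823301352
2445410459391369679 138889981000287972
4150932639366927117300481 235757131569084991314384

[17; 1,1,1,1,5,…,1,1,34] for √310; ℓ=16 ⇒ convergent index 15
i=0: a=17 ⇒ p=17, q=1
i=1: a=1 ⇒ p=18, q=1
i=2: a=1 ⇒ p=35, q=2
i=3: a=1 ⇒ p=53, q=3
…
i=5: a=5 ⇒ p=493, q=28
i=6: a=3 ⇒ p=1567, q=89
…
i=8: a=2 ⇒ p=5687, q=323
i=9: a=1 ⇒ p=7747, q=440
…
i=11: a=5 ⇒ p=152387, q=8655
i=12: a=1 ⇒ p=181315, q=10298
…
i=14: a=1 ⇒ p=515017, q=29251
i=15: a=1 ⇒ p=848719, q=48204
(x₁, y₁) = (848719, 48204);  848719² − 310·48204² = 1 ✓
n=2: (848719,48204)∘(848719,48204) = (848719·848719+310·48204·48204, 848719·48204+48204·848719) = (1440647881921,81823301352)
n=3: (1440647881921,81823301352)∘(848719,48204) = (848719·1440647881921+310·48204·81823301352, 848719·81823301352+48204·1440647881921) = (2445410459391369679,138889981000287972)
n=4: (2445410459391369679,138889981000287972)∘(848719,48204) = (848719·2445410459391369679+310·48204·138889981000287972, 848719·138889981000287972+48204·2445410459391369679) = (4150932639366927117300481,235757131569084991314384)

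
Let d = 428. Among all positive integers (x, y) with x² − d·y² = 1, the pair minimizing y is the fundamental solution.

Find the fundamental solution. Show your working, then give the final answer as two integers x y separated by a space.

1850887 89466

[20; 1,2,4,1,5,10,5,1,4,2,1,40] for √428; ℓ=12 ⇒ convergent index 11
step 0: (20, 1)  from 20·(1,0) + (0,1)
step 1: (21, 1)  from 1·(20,1) + (1,0)
step 2: (62, 3)  from 2·(21,1) + (20,1)
step 3: (269, 13)  from 4·(62,3) + (21,1)
step 4: (331, 16)  from 1·(269,13) + (62,3)
step 5: (1924, 93)  from 5·(331,16) + (269,13)
…
step 7: (99779, 4823)  from 5·(19571,946) + (1924,93)
step 8: (119350, 5769)  from 1·(99779,4823) + (19571,946)
step 9: (577179, 27899)  from 4·(119350,5769) + (99779,4823)
step 10: (1273708, 61567)  from 2·(577179,27899) + (119350,5769)
step 11: (1850887, 89466)  from 1·(1273708,61567) + (577179,27899)
(x₁, y₁) = (1850887, 89466);  1850887² − 428·89466² = 1 ✓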